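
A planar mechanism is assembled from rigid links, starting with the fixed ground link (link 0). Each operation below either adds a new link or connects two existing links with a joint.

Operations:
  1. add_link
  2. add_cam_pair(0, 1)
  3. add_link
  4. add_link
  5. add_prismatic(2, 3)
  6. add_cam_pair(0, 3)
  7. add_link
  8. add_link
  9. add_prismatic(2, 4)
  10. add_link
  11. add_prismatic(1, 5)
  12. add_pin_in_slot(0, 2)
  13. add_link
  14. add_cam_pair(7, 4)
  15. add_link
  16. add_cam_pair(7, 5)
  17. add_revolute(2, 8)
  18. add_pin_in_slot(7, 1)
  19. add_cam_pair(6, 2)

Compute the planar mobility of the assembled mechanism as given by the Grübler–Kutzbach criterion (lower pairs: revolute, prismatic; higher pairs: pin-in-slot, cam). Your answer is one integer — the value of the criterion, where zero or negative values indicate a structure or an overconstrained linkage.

[1;0;0] (link 0 is ground)
L+ [2;0;0]
C(0,1)∈J2 [2;0;1]
L+ [3;0;1]
L+ [4;0;1]
P(2,3)∈J1 [4;1;1]
C(0,3)∈J2 [4;1;2]
L+ [5;1;2]
L+ [6;1;2]
P(2,4)∈J1 [6;2;2]
L+ [7;2;2]
P(1,5)∈J1 [7;3;2]
PS(0,2)∈J2 [7;3;3]
L+ [8;3;3]
C(7,4)∈J2 [8;3;4]
L+ [9;3;4]
C(7,5)∈J2 [9;3;5]
R(2,8)∈J1 [9;4;5]
PS(7,1)∈J2 [9;4;6]
C(6,2)∈J2 [9;4;7]
mobility = 24 − 8 − 7 = 9

M = 9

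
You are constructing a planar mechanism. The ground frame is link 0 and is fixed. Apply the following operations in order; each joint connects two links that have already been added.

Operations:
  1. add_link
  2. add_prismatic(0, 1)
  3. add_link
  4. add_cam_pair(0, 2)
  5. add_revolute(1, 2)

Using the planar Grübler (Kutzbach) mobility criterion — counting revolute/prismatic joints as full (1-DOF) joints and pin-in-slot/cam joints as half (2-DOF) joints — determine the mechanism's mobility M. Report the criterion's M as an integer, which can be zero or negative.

M = 1

L=1 J1=0 J2=0
add link → L=2 J1=0 J2=0
P@0,1 dof=1 J1 → L=2 J1=1 J2=0
add link → L=3 J1=1 J2=0
C@0,2 dof=2 J2 → L=3 J1=1 J2=1
R@1,2 dof=1 J1 → L=3 J1=2 J2=1
M=3(L−1)−2J1−J2=3·2−2·2−1=1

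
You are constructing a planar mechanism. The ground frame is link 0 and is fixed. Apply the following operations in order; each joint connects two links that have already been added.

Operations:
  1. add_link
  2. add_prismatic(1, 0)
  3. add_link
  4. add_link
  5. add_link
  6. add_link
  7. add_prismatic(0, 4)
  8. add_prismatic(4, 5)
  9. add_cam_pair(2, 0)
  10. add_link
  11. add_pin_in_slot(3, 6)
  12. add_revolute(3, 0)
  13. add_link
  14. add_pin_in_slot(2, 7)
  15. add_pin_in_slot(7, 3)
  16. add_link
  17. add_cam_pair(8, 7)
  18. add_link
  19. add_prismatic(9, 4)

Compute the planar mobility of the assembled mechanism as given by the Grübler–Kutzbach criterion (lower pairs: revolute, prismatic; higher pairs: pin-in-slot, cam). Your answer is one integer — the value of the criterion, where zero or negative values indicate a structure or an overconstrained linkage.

M = 12

[1;0;0] (link 0 is ground)
L+ [2;0;0]
P(1,0)∈J1 [2;1;0]
L+ [3;1;0]
L+ [4;1;0]
L+ [5;1;0]
L+ [6;1;0]
P(0,4)∈J1 [6;2;0]
P(4,5)∈J1 [6;3;0]
C(2,0)∈J2 [6;3;1]
L+ [7;3;1]
PS(3,6)∈J2 [7;3;2]
R(3,0)∈J1 [7;4;2]
L+ [8;4;2]
PS(2,7)∈J2 [8;4;3]
PS(7,3)∈J2 [8;4;4]
L+ [9;4;4]
C(8,7)∈J2 [9;4;5]
L+ [10;4;5]
P(9,4)∈J1 [10;5;5]
mobility = 27 − 10 − 5 = 12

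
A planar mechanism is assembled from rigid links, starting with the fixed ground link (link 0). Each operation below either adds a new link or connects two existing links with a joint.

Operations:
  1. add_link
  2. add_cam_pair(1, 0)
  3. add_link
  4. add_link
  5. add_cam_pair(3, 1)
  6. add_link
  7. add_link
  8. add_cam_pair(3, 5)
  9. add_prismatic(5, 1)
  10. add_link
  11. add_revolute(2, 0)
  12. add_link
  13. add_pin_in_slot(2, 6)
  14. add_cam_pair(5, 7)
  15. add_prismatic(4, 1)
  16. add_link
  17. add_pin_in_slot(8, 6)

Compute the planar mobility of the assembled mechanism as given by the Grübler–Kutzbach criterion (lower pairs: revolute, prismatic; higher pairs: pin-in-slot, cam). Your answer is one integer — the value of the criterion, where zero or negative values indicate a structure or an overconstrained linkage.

M = 12

[1;0;0] (link 0 is ground)
L+ [2;0;0]
C(1,0)∈J2 [2;0;1]
L+ [3;0;1]
L+ [4;0;1]
C(3,1)∈J2 [4;0;2]
L+ [5;0;2]
L+ [6;0;2]
C(3,5)∈J2 [6;0;3]
P(5,1)∈J1 [6;1;3]
L+ [7;1;3]
R(2,0)∈J1 [7;2;3]
L+ [8;2;3]
PS(2,6)∈J2 [8;2;4]
C(5,7)∈J2 [8;2;5]
P(4,1)∈J1 [8;3;5]
L+ [9;3;5]
PS(8,6)∈J2 [9;3;6]
mobility = 24 − 6 − 6 = 12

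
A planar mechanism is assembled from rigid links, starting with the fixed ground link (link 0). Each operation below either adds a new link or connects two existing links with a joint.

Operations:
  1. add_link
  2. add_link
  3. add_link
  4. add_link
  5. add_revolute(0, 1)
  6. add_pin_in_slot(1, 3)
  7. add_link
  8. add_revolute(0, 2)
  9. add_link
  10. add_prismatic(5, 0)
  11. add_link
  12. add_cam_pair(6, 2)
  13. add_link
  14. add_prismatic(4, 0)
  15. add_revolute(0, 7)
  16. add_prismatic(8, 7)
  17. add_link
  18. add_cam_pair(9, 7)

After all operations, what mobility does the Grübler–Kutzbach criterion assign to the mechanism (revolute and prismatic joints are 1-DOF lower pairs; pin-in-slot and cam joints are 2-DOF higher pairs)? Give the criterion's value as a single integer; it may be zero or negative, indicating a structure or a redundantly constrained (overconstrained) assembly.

(L,J1,J2)=(1,0,0); link0 fixed
link1: (2,0,0)
link2: (3,0,0)
link3: (4,0,0)
link4: (5,0,0)
R 0-1 [J1]: (5,1,0)
PS 1-3 [J2]: (5,1,1)
link5: (6,1,1)
R 0-2 [J1]: (6,2,1)
link6: (7,2,1)
P 5-0 [J1]: (7,3,1)
link7: (8,3,1)
C 6-2 [J2]: (8,3,2)
link8: (9,3,2)
P 4-0 [J1]: (9,4,2)
R 0-7 [J1]: (9,5,2)
P 8-7 [J1]: (9,6,2)
link9: (10,6,2)
C 9-7 [J2]: (10,6,3)
Grübler: 3·9 − 2·6 − 3 = 12

M = 12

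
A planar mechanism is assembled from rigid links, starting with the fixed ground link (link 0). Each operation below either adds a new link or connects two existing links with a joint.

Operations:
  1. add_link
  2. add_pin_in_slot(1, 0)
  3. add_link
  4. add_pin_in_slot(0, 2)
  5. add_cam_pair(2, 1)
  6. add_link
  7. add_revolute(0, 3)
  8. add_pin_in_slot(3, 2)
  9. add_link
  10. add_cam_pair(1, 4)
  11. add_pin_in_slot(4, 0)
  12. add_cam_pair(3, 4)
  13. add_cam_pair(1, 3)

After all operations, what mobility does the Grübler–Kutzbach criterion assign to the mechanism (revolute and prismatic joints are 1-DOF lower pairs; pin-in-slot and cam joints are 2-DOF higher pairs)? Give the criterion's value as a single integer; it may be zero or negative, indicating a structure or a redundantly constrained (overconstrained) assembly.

L=1 J1=0 J2=0
add link → L=2 J1=0 J2=0
PS@1,0 dof=2 J2 → L=2 J1=0 J2=1
add link → L=3 J1=0 J2=1
PS@0,2 dof=2 J2 → L=3 J1=0 J2=2
C@2,1 dof=2 J2 → L=3 J1=0 J2=3
add link → L=4 J1=0 J2=3
R@0,3 dof=1 J1 → L=4 J1=1 J2=3
PS@3,2 dof=2 J2 → L=4 J1=1 J2=4
add link → L=5 J1=1 J2=4
C@1,4 dof=2 J2 → L=5 J1=1 J2=5
PS@4,0 dof=2 J2 → L=5 J1=1 J2=6
C@3,4 dof=2 J2 → L=5 J1=1 J2=7
C@1,3 dof=2 J2 → L=5 J1=1 J2=8
M=3(L−1)−2J1−J2=3·4−2·1−8=2

M = 2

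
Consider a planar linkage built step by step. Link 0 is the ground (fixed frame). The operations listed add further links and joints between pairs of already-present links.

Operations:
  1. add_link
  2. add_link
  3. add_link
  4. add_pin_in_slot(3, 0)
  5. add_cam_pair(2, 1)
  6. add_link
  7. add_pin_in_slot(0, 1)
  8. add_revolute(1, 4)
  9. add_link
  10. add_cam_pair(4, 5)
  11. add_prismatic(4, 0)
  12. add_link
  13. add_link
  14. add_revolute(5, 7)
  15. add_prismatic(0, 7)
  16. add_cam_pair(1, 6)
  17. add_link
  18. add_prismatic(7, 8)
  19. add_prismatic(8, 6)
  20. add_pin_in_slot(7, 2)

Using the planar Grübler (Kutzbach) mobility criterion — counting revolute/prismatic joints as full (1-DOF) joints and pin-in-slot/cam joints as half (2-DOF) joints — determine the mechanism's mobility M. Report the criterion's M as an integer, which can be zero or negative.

M = 6

(L,J1,J2)=(1,0,0); link0 fixed
link1: (2,0,0)
link2: (3,0,0)
link3: (4,0,0)
PS 3-0 [J2]: (4,0,1)
C 2-1 [J2]: (4,0,2)
link4: (5,0,2)
PS 0-1 [J2]: (5,0,3)
R 1-4 [J1]: (5,1,3)
link5: (6,1,3)
C 4-5 [J2]: (6,1,4)
P 4-0 [J1]: (6,2,4)
link6: (7,2,4)
link7: (8,2,4)
R 5-7 [J1]: (8,3,4)
P 0-7 [J1]: (8,4,4)
C 1-6 [J2]: (8,4,5)
link8: (9,4,5)
P 7-8 [J1]: (9,5,5)
P 8-6 [J1]: (9,6,5)
PS 7-2 [J2]: (9,6,6)
Grübler: 3·8 − 2·6 − 6 = 6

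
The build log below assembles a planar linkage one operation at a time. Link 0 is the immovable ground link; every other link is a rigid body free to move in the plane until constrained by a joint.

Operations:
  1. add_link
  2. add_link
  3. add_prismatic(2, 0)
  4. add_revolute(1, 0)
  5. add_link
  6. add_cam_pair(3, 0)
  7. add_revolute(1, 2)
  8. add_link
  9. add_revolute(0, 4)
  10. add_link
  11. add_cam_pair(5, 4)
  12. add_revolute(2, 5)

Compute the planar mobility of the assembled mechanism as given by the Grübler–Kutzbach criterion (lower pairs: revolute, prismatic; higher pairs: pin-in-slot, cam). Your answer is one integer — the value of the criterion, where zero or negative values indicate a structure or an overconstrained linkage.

ground; <1,0,0>
#1 <2,0,0>
#2 <3,0,0>
P:2↔0 J1 <3,1,0>
R:1↔0 J1 <3,2,0>
#3 <4,2,0>
C:3↔0 J2 <4,2,1>
R:1↔2 J1 <4,3,1>
#4 <5,3,1>
R:0↔4 J1 <5,4,1>
#5 <6,4,1>
C:5↔4 J2 <6,4,2>
R:2↔5 J1 <6,5,2>
3×5 − 2×5 − 1×2 = 3

M = 3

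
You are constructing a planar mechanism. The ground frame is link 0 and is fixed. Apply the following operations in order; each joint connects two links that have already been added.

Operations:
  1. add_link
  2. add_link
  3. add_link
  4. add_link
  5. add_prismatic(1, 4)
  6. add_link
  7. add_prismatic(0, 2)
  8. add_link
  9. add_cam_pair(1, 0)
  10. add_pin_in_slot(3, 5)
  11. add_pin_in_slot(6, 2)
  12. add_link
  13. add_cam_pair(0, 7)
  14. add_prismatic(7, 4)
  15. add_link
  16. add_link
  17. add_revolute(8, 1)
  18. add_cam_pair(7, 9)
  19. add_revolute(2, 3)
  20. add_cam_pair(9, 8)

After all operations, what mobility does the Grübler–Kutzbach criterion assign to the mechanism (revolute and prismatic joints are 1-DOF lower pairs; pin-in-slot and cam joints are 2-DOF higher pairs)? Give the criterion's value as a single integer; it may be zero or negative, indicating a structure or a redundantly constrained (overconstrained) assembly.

ground; <1,0,0>
#1 <2,0,0>
#2 <3,0,0>
#3 <4,0,0>
#4 <5,0,0>
P:1↔4 J1 <5,1,0>
#5 <6,1,0>
P:0↔2 J1 <6,2,0>
#6 <7,2,0>
C:1↔0 J2 <7,2,1>
PS:3↔5 J2 <7,2,2>
PS:6↔2 J2 <7,2,3>
#7 <8,2,3>
C:0↔7 J2 <8,2,4>
P:7↔4 J1 <8,3,4>
#8 <9,3,4>
#9 <10,3,4>
R:8↔1 J1 <10,4,4>
C:7↔9 J2 <10,4,5>
R:2↔3 J1 <10,5,5>
C:9↔8 J2 <10,5,6>
3×9 − 2×5 − 1×6 = 11

M = 11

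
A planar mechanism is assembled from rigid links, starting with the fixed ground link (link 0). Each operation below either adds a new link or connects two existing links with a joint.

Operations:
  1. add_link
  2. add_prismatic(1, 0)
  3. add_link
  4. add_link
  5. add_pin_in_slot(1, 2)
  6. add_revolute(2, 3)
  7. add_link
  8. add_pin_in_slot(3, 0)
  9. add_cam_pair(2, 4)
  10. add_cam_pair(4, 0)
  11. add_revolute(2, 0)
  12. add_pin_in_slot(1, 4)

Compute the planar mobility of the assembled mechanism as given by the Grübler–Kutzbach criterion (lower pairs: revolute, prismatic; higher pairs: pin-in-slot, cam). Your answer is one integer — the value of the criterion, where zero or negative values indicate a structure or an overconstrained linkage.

M = 1

[1;0;0] (link 0 is ground)
L+ [2;0;0]
P(1,0)∈J1 [2;1;0]
L+ [3;1;0]
L+ [4;1;0]
PS(1,2)∈J2 [4;1;1]
R(2,3)∈J1 [4;2;1]
L+ [5;2;1]
PS(3,0)∈J2 [5;2;2]
C(2,4)∈J2 [5;2;3]
C(4,0)∈J2 [5;2;4]
R(2,0)∈J1 [5;3;4]
PS(1,4)∈J2 [5;3;5]
mobility = 12 − 6 − 5 = 1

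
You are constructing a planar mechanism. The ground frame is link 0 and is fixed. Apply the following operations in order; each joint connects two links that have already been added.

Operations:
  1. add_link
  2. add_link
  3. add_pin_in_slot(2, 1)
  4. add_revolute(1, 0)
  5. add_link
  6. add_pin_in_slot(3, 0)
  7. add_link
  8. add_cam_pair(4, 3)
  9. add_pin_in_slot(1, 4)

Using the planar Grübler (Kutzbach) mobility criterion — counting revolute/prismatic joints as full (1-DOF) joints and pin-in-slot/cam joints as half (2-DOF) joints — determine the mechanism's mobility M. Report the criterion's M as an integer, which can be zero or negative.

(L,J1,J2)=(1,0,0); link0 fixed
link1: (2,0,0)
link2: (3,0,0)
PS 2-1 [J2]: (3,0,1)
R 1-0 [J1]: (3,1,1)
link3: (4,1,1)
PS 3-0 [J2]: (4,1,2)
link4: (5,1,2)
C 4-3 [J2]: (5,1,3)
PS 1-4 [J2]: (5,1,4)
Grübler: 3·4 − 2·1 − 4 = 6

M = 6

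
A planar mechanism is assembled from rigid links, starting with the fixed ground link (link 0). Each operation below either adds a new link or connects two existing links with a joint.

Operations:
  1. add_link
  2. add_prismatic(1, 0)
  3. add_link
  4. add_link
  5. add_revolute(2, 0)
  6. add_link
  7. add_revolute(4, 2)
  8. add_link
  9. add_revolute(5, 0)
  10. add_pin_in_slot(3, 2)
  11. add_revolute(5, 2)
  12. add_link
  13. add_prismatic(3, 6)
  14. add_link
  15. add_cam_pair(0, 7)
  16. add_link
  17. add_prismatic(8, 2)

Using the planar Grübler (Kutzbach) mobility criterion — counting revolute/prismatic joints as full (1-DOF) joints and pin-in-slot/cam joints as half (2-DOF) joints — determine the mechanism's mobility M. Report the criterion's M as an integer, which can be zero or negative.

L=1 J1=0 J2=0
add link → L=2 J1=0 J2=0
P@1,0 dof=1 J1 → L=2 J1=1 J2=0
add link → L=3 J1=1 J2=0
add link → L=4 J1=1 J2=0
R@2,0 dof=1 J1 → L=4 J1=2 J2=0
add link → L=5 J1=2 J2=0
R@4,2 dof=1 J1 → L=5 J1=3 J2=0
add link → L=6 J1=3 J2=0
R@5,0 dof=1 J1 → L=6 J1=4 J2=0
PS@3,2 dof=2 J2 → L=6 J1=4 J2=1
R@5,2 dof=1 J1 → L=6 J1=5 J2=1
add link → L=7 J1=5 J2=1
P@3,6 dof=1 J1 → L=7 J1=6 J2=1
add link → L=8 J1=6 J2=1
C@0,7 dof=2 J2 → L=8 J1=6 J2=2
add link → L=9 J1=6 J2=2
P@8,2 dof=1 J1 → L=9 J1=7 J2=2
M=3(L−1)−2J1−J2=3·8−2·7−2=8

M = 8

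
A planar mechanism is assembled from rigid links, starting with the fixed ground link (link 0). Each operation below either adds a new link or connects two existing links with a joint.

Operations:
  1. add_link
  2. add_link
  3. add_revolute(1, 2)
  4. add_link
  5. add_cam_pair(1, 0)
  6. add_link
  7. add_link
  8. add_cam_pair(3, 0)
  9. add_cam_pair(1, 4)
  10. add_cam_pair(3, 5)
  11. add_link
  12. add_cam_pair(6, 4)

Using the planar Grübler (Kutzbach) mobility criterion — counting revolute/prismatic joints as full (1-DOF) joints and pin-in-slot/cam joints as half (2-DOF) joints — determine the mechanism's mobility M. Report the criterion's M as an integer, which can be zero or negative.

[1;0;0] (link 0 is ground)
L+ [2;0;0]
L+ [3;0;0]
R(1,2)∈J1 [3;1;0]
L+ [4;1;0]
C(1,0)∈J2 [4;1;1]
L+ [5;1;1]
L+ [6;1;1]
C(3,0)∈J2 [6;1;2]
C(1,4)∈J2 [6;1;3]
C(3,5)∈J2 [6;1;4]
L+ [7;1;4]
C(6,4)∈J2 [7;1;5]
mobility = 18 − 2 − 5 = 11

M = 11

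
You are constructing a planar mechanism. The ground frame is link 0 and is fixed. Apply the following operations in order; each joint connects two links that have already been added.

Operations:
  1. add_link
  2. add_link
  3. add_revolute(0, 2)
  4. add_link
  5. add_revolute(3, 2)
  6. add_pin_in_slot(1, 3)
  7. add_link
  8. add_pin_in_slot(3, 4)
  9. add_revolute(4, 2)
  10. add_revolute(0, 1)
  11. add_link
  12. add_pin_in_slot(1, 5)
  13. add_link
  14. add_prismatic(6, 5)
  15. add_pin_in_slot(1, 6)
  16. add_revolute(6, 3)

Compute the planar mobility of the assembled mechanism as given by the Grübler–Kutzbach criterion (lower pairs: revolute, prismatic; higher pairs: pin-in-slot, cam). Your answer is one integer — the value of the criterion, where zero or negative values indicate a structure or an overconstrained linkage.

L=1 J1=0 J2=0
add link → L=2 J1=0 J2=0
add link → L=3 J1=0 J2=0
R@0,2 dof=1 J1 → L=3 J1=1 J2=0
add link → L=4 J1=1 J2=0
R@3,2 dof=1 J1 → L=4 J1=2 J2=0
PS@1,3 dof=2 J2 → L=4 J1=2 J2=1
add link → L=5 J1=2 J2=1
PS@3,4 dof=2 J2 → L=5 J1=2 J2=2
R@4,2 dof=1 J1 → L=5 J1=3 J2=2
R@0,1 dof=1 J1 → L=5 J1=4 J2=2
add link → L=6 J1=4 J2=2
PS@1,5 dof=2 J2 → L=6 J1=4 J2=3
add link → L=7 J1=4 J2=3
P@6,5 dof=1 J1 → L=7 J1=5 J2=3
PS@1,6 dof=2 J2 → L=7 J1=5 J2=4
R@6,3 dof=1 J1 → L=7 J1=6 J2=4
M=3(L−1)−2J1−J2=3·6−2·6−4=2

M = 2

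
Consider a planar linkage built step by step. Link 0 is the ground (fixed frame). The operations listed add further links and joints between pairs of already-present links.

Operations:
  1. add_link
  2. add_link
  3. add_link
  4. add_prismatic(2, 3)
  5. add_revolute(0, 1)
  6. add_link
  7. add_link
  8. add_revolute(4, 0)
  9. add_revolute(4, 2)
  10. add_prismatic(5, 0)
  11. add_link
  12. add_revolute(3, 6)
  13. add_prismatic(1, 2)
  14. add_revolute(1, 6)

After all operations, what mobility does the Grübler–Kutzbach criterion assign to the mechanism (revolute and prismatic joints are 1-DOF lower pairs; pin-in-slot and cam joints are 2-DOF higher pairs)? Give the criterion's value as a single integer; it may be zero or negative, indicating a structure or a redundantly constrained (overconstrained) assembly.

ground; <1,0,0>
#1 <2,0,0>
#2 <3,0,0>
#3 <4,0,0>
P:2↔3 J1 <4,1,0>
R:0↔1 J1 <4,2,0>
#4 <5,2,0>
#5 <6,2,0>
R:4↔0 J1 <6,3,0>
R:4↔2 J1 <6,4,0>
P:5↔0 J1 <6,5,0>
#6 <7,5,0>
R:3↔6 J1 <7,6,0>
P:1↔2 J1 <7,7,0>
R:1↔6 J1 <7,8,0>
3×6 − 2×8 − 1×0 = 2

M = 2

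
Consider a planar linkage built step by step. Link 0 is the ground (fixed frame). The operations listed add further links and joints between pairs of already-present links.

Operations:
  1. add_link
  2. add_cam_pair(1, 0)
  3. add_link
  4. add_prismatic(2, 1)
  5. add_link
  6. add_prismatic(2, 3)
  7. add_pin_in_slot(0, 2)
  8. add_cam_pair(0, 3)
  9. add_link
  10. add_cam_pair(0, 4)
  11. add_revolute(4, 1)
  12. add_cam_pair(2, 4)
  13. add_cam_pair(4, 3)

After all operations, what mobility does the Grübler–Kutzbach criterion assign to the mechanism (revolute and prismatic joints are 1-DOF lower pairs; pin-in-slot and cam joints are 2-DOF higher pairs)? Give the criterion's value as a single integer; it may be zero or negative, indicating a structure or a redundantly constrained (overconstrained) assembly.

M = 0

link 0 = ground. State L|J1|J2 = 1|0|0
+link1  2|0|0
C(1,0) f=2→J2  2|0|1
+link2  3|0|1
P(2,1) f=1→J1  3|1|1
+link3  4|1|1
P(2,3) f=1→J1  4|2|1
PS(0,2) f=2→J2  4|2|2
C(0,3) f=2→J2  4|2|3
+link4  5|2|3
C(0,4) f=2→J2  5|2|4
R(4,1) f=1→J1  5|3|4
C(2,4) f=2→J2  5|3|5
C(4,3) f=2→J2  5|3|6
M = 3(5−1)−2·3−6 = 12−6−6 = 0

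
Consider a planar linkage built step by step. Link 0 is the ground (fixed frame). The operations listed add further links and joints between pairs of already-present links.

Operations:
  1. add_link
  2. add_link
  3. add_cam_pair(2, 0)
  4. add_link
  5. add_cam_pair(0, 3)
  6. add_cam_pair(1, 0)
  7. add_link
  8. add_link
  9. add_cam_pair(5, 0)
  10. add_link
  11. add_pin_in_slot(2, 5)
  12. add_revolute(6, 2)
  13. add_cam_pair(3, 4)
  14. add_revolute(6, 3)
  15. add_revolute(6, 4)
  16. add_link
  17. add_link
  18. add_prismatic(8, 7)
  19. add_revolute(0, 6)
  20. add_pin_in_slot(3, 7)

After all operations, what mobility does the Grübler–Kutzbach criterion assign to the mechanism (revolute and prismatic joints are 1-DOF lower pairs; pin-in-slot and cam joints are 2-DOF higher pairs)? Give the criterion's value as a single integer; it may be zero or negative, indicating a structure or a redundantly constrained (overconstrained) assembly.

ground; <1,0,0>
#1 <2,0,0>
#2 <3,0,0>
C:2↔0 J2 <3,0,1>
#3 <4,0,1>
C:0↔3 J2 <4,0,2>
C:1↔0 J2 <4,0,3>
#4 <5,0,3>
#5 <6,0,3>
C:5↔0 J2 <6,0,4>
#6 <7,0,4>
PS:2↔5 J2 <7,0,5>
R:6↔2 J1 <7,1,5>
C:3↔4 J2 <7,1,6>
R:6↔3 J1 <7,2,6>
R:6↔4 J1 <7,3,6>
#7 <8,3,6>
#8 <9,3,6>
P:8↔7 J1 <9,4,6>
R:0↔6 J1 <9,5,6>
PS:3↔7 J2 <9,5,7>
3×8 − 2×5 − 1×7 = 7

M = 7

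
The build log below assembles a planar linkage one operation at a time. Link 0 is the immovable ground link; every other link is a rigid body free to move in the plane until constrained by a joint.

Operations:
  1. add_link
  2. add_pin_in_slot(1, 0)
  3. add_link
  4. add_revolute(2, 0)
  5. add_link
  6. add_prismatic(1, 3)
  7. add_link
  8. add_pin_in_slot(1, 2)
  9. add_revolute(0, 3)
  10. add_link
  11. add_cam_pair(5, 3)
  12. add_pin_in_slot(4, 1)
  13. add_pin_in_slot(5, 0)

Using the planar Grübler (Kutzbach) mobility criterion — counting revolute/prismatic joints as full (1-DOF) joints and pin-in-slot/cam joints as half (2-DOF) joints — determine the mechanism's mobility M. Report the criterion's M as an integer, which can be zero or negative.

[1;0;0] (link 0 is ground)
L+ [2;0;0]
PS(1,0)∈J2 [2;0;1]
L+ [3;0;1]
R(2,0)∈J1 [3;1;1]
L+ [4;1;1]
P(1,3)∈J1 [4;2;1]
L+ [5;2;1]
PS(1,2)∈J2 [5;2;2]
R(0,3)∈J1 [5;3;2]
L+ [6;3;2]
C(5,3)∈J2 [6;3;3]
PS(4,1)∈J2 [6;3;4]
PS(5,0)∈J2 [6;3;5]
mobility = 15 − 6 − 5 = 4

M = 4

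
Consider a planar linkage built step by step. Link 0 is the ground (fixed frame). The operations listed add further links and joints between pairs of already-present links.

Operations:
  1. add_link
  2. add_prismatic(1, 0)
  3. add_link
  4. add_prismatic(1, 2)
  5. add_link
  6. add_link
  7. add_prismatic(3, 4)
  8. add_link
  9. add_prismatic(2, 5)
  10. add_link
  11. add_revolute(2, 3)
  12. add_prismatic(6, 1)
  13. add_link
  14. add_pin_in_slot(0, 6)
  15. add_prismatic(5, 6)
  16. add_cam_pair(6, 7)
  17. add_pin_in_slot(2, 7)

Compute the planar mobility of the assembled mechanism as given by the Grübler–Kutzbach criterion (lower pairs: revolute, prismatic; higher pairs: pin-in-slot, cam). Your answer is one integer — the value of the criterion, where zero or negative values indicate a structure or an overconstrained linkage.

link 0 = ground. State L|J1|J2 = 1|0|0
+link1  2|0|0
P(1,0) f=1→J1  2|1|0
+link2  3|1|0
P(1,2) f=1→J1  3|2|0
+link3  4|2|0
+link4  5|2|0
P(3,4) f=1→J1  5|3|0
+link5  6|3|0
P(2,5) f=1→J1  6|4|0
+link6  7|4|0
R(2,3) f=1→J1  7|5|0
P(6,1) f=1→J1  7|6|0
+link7  8|6|0
PS(0,6) f=2→J2  8|6|1
P(5,6) f=1→J1  8|7|1
C(6,7) f=2→J2  8|7|2
PS(2,7) f=2→J2  8|7|3
M = 3(8−1)−2·7−3 = 21−14−3 = 4

M = 4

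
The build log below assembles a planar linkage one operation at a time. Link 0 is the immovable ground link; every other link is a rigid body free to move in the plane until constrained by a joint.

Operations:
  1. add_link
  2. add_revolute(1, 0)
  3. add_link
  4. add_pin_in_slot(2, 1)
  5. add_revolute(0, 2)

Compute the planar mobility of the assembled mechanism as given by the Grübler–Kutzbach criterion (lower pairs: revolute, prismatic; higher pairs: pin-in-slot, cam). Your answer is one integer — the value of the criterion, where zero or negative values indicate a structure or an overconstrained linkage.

L=1 J1=0 J2=0
add link → L=2 J1=0 J2=0
R@1,0 dof=1 J1 → L=2 J1=1 J2=0
add link → L=3 J1=1 J2=0
PS@2,1 dof=2 J2 → L=3 J1=1 J2=1
R@0,2 dof=1 J1 → L=3 J1=2 J2=1
M=3(L−1)−2J1−J2=3·2−2·2−1=1

M = 1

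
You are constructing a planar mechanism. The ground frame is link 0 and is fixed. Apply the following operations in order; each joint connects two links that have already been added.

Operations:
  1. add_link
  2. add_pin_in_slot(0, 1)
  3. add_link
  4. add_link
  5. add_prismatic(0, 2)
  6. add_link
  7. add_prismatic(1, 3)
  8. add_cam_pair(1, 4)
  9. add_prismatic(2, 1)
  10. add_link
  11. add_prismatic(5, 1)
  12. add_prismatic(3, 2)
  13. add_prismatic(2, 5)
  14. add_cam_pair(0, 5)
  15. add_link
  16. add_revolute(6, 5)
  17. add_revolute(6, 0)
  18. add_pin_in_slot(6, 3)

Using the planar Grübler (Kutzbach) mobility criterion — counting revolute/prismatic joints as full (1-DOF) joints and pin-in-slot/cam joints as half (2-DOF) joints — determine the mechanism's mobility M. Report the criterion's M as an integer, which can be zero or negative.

[1;0;0] (link 0 is ground)
L+ [2;0;0]
PS(0,1)∈J2 [2;0;1]
L+ [3;0;1]
L+ [4;0;1]
P(0,2)∈J1 [4;1;1]
L+ [5;1;1]
P(1,3)∈J1 [5;2;1]
C(1,4)∈J2 [5;2;2]
P(2,1)∈J1 [5;3;2]
L+ [6;3;2]
P(5,1)∈J1 [6;4;2]
P(3,2)∈J1 [6;5;2]
P(2,5)∈J1 [6;6;2]
C(0,5)∈J2 [6;6;3]
L+ [7;6;3]
R(6,5)∈J1 [7;7;3]
R(6,0)∈J1 [7;8;3]
PS(6,3)∈J2 [7;8;4]
mobility = 18 − 16 − 4 = -2

M = -2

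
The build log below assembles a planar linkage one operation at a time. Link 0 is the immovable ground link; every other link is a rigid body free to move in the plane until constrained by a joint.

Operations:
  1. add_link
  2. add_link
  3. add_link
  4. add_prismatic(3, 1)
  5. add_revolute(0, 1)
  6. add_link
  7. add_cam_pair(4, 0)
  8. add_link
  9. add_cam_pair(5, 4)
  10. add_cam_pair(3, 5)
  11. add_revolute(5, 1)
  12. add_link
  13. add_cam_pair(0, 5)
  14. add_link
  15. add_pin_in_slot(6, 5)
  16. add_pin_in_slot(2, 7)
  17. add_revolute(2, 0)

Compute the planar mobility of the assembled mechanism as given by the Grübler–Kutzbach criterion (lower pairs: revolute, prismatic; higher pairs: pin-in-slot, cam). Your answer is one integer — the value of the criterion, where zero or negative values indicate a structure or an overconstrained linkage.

M = 7

ground; <1,0,0>
#1 <2,0,0>
#2 <3,0,0>
#3 <4,0,0>
P:3↔1 J1 <4,1,0>
R:0↔1 J1 <4,2,0>
#4 <5,2,0>
C:4↔0 J2 <5,2,1>
#5 <6,2,1>
C:5↔4 J2 <6,2,2>
C:3↔5 J2 <6,2,3>
R:5↔1 J1 <6,3,3>
#6 <7,3,3>
C:0↔5 J2 <7,3,4>
#7 <8,3,4>
PS:6↔5 J2 <8,3,5>
PS:2↔7 J2 <8,3,6>
R:2↔0 J1 <8,4,6>
3×7 − 2×4 − 1×6 = 7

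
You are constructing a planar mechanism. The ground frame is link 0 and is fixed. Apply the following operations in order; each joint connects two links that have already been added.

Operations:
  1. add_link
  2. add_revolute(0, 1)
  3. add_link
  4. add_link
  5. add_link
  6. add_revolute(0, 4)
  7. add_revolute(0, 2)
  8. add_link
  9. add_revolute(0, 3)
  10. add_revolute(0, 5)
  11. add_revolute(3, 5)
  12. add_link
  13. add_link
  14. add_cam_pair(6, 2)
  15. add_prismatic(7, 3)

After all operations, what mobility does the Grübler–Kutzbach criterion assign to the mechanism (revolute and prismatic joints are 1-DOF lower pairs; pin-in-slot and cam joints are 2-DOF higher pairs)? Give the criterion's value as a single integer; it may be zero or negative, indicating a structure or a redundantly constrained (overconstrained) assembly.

M = 6

(L,J1,J2)=(1,0,0); link0 fixed
link1: (2,0,0)
R 0-1 [J1]: (2,1,0)
link2: (3,1,0)
link3: (4,1,0)
link4: (5,1,0)
R 0-4 [J1]: (5,2,0)
R 0-2 [J1]: (5,3,0)
link5: (6,3,0)
R 0-3 [J1]: (6,4,0)
R 0-5 [J1]: (6,5,0)
R 3-5 [J1]: (6,6,0)
link6: (7,6,0)
link7: (8,6,0)
C 6-2 [J2]: (8,6,1)
P 7-3 [J1]: (8,7,1)
Grübler: 3·7 − 2·7 − 1 = 6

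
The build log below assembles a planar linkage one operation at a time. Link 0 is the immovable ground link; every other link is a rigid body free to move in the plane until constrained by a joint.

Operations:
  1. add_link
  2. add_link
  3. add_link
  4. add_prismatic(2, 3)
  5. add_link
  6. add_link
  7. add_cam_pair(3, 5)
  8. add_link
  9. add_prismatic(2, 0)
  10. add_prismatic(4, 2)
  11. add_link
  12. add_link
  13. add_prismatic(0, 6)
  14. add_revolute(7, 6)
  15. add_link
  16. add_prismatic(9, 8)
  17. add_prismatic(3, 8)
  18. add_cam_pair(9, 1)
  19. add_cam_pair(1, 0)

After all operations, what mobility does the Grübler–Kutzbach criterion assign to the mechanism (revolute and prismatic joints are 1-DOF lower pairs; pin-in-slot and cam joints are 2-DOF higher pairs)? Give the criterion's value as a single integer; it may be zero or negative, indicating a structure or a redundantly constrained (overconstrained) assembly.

M = 10

link 0 = ground. State L|J1|J2 = 1|0|0
+link1  2|0|0
+link2  3|0|0
+link3  4|0|0
P(2,3) f=1→J1  4|1|0
+link4  5|1|0
+link5  6|1|0
C(3,5) f=2→J2  6|1|1
+link6  7|1|1
P(2,0) f=1→J1  7|2|1
P(4,2) f=1→J1  7|3|1
+link7  8|3|1
+link8  9|3|1
P(0,6) f=1→J1  9|4|1
R(7,6) f=1→J1  9|5|1
+link9  10|5|1
P(9,8) f=1→J1  10|6|1
P(3,8) f=1→J1  10|7|1
C(9,1) f=2→J2  10|7|2
C(1,0) f=2→J2  10|7|3
M = 3(10−1)−2·7−3 = 27−14−3 = 10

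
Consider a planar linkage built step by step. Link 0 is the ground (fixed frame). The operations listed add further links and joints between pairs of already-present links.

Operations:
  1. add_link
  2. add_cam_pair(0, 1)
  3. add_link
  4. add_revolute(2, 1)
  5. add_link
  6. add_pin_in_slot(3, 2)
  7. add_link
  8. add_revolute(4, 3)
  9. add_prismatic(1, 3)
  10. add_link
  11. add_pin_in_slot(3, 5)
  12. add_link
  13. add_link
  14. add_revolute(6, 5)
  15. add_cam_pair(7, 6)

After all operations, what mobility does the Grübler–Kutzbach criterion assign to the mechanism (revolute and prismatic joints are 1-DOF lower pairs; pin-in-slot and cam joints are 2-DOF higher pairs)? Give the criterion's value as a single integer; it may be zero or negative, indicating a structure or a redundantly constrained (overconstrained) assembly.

link 0 = ground. State L|J1|J2 = 1|0|0
+link1  2|0|0
C(0,1) f=2→J2  2|0|1
+link2  3|0|1
R(2,1) f=1→J1  3|1|1
+link3  4|1|1
PS(3,2) f=2→J2  4|1|2
+link4  5|1|2
R(4,3) f=1→J1  5|2|2
P(1,3) f=1→J1  5|3|2
+link5  6|3|2
PS(3,5) f=2→J2  6|3|3
+link6  7|3|3
+link7  8|3|3
R(6,5) f=1→J1  8|4|3
C(7,6) f=2→J2  8|4|4
M = 3(8−1)−2·4−4 = 21−8−4 = 9

M = 9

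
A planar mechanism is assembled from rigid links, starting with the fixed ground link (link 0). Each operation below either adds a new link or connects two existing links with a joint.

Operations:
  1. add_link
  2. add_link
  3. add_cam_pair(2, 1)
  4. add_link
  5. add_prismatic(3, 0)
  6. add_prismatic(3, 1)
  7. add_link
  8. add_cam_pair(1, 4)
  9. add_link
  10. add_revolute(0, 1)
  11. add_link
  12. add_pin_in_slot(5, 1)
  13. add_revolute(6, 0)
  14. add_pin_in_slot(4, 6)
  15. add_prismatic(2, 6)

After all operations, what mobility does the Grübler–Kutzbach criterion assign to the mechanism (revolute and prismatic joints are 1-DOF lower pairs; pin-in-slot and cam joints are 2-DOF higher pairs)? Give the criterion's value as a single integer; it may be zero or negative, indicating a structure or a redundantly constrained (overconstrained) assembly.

L=1 J1=0 J2=0
add link → L=2 J1=0 J2=0
add link → L=3 J1=0 J2=0
C@2,1 dof=2 J2 → L=3 J1=0 J2=1
add link → L=4 J1=0 J2=1
P@3,0 dof=1 J1 → L=4 J1=1 J2=1
P@3,1 dof=1 J1 → L=4 J1=2 J2=1
add link → L=5 J1=2 J2=1
C@1,4 dof=2 J2 → L=5 J1=2 J2=2
add link → L=6 J1=2 J2=2
R@0,1 dof=1 J1 → L=6 J1=3 J2=2
add link → L=7 J1=3 J2=2
PS@5,1 dof=2 J2 → L=7 J1=3 J2=3
R@6,0 dof=1 J1 → L=7 J1=4 J2=3
PS@4,6 dof=2 J2 → L=7 J1=4 J2=4
P@2,6 dof=1 J1 → L=7 J1=5 J2=4
M=3(L−1)−2J1−J2=3·6−2·5−4=4

M = 4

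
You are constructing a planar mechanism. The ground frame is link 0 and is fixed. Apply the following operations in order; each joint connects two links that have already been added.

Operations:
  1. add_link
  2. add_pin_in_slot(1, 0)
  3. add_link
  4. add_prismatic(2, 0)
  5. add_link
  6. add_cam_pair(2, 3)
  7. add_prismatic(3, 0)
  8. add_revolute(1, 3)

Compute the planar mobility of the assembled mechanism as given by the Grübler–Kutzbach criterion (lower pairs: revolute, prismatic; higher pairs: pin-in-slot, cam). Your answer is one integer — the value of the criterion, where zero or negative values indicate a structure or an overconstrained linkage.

[1;0;0] (link 0 is ground)
L+ [2;0;0]
PS(1,0)∈J2 [2;0;1]
L+ [3;0;1]
P(2,0)∈J1 [3;1;1]
L+ [4;1;1]
C(2,3)∈J2 [4;1;2]
P(3,0)∈J1 [4;2;2]
R(1,3)∈J1 [4;3;2]
mobility = 9 − 6 − 2 = 1

M = 1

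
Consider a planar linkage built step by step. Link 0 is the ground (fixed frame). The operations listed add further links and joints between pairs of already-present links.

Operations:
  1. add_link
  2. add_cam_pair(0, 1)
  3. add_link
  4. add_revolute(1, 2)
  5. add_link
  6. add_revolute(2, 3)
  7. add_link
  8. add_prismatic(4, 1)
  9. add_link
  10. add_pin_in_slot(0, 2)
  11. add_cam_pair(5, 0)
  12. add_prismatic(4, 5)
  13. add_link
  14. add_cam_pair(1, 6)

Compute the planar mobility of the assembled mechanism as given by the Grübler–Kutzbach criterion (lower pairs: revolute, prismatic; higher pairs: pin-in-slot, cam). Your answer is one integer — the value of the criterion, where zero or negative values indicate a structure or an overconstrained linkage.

L=1 J1=0 J2=0
add link → L=2 J1=0 J2=0
C@0,1 dof=2 J2 → L=2 J1=0 J2=1
add link → L=3 J1=0 J2=1
R@1,2 dof=1 J1 → L=3 J1=1 J2=1
add link → L=4 J1=1 J2=1
R@2,3 dof=1 J1 → L=4 J1=2 J2=1
add link → L=5 J1=2 J2=1
P@4,1 dof=1 J1 → L=5 J1=3 J2=1
add link → L=6 J1=3 J2=1
PS@0,2 dof=2 J2 → L=6 J1=3 J2=2
C@5,0 dof=2 J2 → L=6 J1=3 J2=3
P@4,5 dof=1 J1 → L=6 J1=4 J2=3
add link → L=7 J1=4 J2=3
C@1,6 dof=2 J2 → L=7 J1=4 J2=4
M=3(L−1)−2J1−J2=3·6−2·4−4=6

M = 6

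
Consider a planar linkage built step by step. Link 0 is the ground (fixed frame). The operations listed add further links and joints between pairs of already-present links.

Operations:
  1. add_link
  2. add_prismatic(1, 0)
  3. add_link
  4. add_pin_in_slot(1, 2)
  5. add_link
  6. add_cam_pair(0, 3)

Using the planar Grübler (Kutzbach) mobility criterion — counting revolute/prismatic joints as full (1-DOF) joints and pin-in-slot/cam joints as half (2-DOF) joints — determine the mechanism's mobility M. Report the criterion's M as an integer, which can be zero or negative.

M = 5

L=1 J1=0 J2=0
add link → L=2 J1=0 J2=0
P@1,0 dof=1 J1 → L=2 J1=1 J2=0
add link → L=3 J1=1 J2=0
PS@1,2 dof=2 J2 → L=3 J1=1 J2=1
add link → L=4 J1=1 J2=1
C@0,3 dof=2 J2 → L=4 J1=1 J2=2
M=3(L−1)−2J1−J2=3·3−2·1−2=5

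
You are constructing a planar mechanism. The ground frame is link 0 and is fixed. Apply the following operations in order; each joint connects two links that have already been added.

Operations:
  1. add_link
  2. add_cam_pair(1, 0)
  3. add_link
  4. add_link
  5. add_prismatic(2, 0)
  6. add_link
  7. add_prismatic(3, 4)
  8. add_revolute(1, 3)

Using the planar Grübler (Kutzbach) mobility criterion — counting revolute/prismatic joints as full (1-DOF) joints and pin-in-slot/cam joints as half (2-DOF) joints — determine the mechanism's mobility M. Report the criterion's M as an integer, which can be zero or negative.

L=1 J1=0 J2=0
add link → L=2 J1=0 J2=0
C@1,0 dof=2 J2 → L=2 J1=0 J2=1
add link → L=3 J1=0 J2=1
add link → L=4 J1=0 J2=1
P@2,0 dof=1 J1 → L=4 J1=1 J2=1
add link → L=5 J1=1 J2=1
P@3,4 dof=1 J1 → L=5 J1=2 J2=1
R@1,3 dof=1 J1 → L=5 J1=3 J2=1
M=3(L−1)−2J1−J2=3·4−2·3−1=5

M = 5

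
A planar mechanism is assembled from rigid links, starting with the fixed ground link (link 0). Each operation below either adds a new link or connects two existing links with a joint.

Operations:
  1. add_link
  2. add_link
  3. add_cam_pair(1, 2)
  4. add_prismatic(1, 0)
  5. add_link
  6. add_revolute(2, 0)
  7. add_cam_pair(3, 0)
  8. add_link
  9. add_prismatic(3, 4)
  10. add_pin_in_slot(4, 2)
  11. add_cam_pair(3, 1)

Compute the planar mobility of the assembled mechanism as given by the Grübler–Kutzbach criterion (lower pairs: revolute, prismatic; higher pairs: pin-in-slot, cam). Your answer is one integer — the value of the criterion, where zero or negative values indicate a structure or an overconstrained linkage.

M = 2

ground; <1,0,0>
#1 <2,0,0>
#2 <3,0,0>
C:1↔2 J2 <3,0,1>
P:1↔0 J1 <3,1,1>
#3 <4,1,1>
R:2↔0 J1 <4,2,1>
C:3↔0 J2 <4,2,2>
#4 <5,2,2>
P:3↔4 J1 <5,3,2>
PS:4↔2 J2 <5,3,3>
C:3↔1 J2 <5,3,4>
3×4 − 2×3 − 1×4 = 2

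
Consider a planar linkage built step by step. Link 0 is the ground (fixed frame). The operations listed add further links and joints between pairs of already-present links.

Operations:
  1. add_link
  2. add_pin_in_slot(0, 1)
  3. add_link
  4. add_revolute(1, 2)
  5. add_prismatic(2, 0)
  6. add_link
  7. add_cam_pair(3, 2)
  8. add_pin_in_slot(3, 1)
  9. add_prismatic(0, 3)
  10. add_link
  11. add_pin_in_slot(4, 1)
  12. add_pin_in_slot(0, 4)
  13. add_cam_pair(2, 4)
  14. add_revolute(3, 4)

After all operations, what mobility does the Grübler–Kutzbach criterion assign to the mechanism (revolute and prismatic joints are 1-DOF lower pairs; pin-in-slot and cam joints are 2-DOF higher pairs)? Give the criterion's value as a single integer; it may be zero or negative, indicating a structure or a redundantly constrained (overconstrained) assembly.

M = -2

L=1 J1=0 J2=0
add link → L=2 J1=0 J2=0
PS@0,1 dof=2 J2 → L=2 J1=0 J2=1
add link → L=3 J1=0 J2=1
R@1,2 dof=1 J1 → L=3 J1=1 J2=1
P@2,0 dof=1 J1 → L=3 J1=2 J2=1
add link → L=4 J1=2 J2=1
C@3,2 dof=2 J2 → L=4 J1=2 J2=2
PS@3,1 dof=2 J2 → L=4 J1=2 J2=3
P@0,3 dof=1 J1 → L=4 J1=3 J2=3
add link → L=5 J1=3 J2=3
PS@4,1 dof=2 J2 → L=5 J1=3 J2=4
PS@0,4 dof=2 J2 → L=5 J1=3 J2=5
C@2,4 dof=2 J2 → L=5 J1=3 J2=6
R@3,4 dof=1 J1 → L=5 J1=4 J2=6
M=3(L−1)−2J1−J2=3·4−2·4−6=-2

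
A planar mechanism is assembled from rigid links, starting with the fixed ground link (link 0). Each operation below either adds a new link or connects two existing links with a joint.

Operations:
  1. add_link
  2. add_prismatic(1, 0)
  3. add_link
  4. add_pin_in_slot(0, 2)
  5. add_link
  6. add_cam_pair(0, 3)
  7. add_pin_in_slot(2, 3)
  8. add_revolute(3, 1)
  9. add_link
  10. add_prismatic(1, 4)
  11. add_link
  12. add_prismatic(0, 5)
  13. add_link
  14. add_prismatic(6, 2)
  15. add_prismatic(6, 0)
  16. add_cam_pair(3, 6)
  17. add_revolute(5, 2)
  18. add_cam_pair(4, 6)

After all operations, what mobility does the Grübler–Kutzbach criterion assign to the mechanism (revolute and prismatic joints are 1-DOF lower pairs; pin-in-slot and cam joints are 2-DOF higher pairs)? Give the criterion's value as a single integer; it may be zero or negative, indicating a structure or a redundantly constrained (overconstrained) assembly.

M = -1

ground; <1,0,0>
#1 <2,0,0>
P:1↔0 J1 <2,1,0>
#2 <3,1,0>
PS:0↔2 J2 <3,1,1>
#3 <4,1,1>
C:0↔3 J2 <4,1,2>
PS:2↔3 J2 <4,1,3>
R:3↔1 J1 <4,2,3>
#4 <5,2,3>
P:1↔4 J1 <5,3,3>
#5 <6,3,3>
P:0↔5 J1 <6,4,3>
#6 <7,4,3>
P:6↔2 J1 <7,5,3>
P:6↔0 J1 <7,6,3>
C:3↔6 J2 <7,6,4>
R:5↔2 J1 <7,7,4>
C:4↔6 J2 <7,7,5>
3×6 − 2×7 − 1×5 = -1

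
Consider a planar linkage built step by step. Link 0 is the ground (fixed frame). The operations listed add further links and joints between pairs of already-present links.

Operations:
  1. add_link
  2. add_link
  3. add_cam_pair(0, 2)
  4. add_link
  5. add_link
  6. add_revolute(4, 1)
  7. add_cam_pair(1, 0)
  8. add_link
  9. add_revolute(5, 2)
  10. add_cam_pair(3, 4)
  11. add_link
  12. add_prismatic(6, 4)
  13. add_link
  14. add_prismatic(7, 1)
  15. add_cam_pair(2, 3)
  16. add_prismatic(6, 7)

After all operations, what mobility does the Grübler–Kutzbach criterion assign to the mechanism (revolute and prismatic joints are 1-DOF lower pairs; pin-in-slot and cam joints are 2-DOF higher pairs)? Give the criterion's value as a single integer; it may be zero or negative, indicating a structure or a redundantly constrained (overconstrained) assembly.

M = 7

L=1 J1=0 J2=0
add link → L=2 J1=0 J2=0
add link → L=3 J1=0 J2=0
C@0,2 dof=2 J2 → L=3 J1=0 J2=1
add link → L=4 J1=0 J2=1
add link → L=5 J1=0 J2=1
R@4,1 dof=1 J1 → L=5 J1=1 J2=1
C@1,0 dof=2 J2 → L=5 J1=1 J2=2
add link → L=6 J1=1 J2=2
R@5,2 dof=1 J1 → L=6 J1=2 J2=2
C@3,4 dof=2 J2 → L=6 J1=2 J2=3
add link → L=7 J1=2 J2=3
P@6,4 dof=1 J1 → L=7 J1=3 J2=3
add link → L=8 J1=3 J2=3
P@7,1 dof=1 J1 → L=8 J1=4 J2=3
C@2,3 dof=2 J2 → L=8 J1=4 J2=4
P@6,7 dof=1 J1 → L=8 J1=5 J2=4
M=3(L−1)−2J1−J2=3·7−2·5−4=7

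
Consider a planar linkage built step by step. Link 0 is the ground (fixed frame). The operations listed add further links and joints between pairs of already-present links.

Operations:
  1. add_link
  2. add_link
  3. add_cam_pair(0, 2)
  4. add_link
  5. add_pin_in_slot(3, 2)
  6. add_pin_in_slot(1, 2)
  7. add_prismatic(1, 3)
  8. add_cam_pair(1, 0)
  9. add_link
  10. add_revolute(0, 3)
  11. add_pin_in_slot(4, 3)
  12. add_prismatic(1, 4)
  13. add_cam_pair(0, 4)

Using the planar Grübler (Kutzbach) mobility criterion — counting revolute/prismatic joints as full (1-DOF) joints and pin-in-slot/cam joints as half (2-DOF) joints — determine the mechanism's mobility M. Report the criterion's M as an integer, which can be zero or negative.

[1;0;0] (link 0 is ground)
L+ [2;0;0]
L+ [3;0;0]
C(0,2)∈J2 [3;0;1]
L+ [4;0;1]
PS(3,2)∈J2 [4;0;2]
PS(1,2)∈J2 [4;0;3]
P(1,3)∈J1 [4;1;3]
C(1,0)∈J2 [4;1;4]
L+ [5;1;4]
R(0,3)∈J1 [5;2;4]
PS(4,3)∈J2 [5;2;5]
P(1,4)∈J1 [5;3;5]
C(0,4)∈J2 [5;3;6]
mobility = 12 − 6 − 6 = 0

M = 0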